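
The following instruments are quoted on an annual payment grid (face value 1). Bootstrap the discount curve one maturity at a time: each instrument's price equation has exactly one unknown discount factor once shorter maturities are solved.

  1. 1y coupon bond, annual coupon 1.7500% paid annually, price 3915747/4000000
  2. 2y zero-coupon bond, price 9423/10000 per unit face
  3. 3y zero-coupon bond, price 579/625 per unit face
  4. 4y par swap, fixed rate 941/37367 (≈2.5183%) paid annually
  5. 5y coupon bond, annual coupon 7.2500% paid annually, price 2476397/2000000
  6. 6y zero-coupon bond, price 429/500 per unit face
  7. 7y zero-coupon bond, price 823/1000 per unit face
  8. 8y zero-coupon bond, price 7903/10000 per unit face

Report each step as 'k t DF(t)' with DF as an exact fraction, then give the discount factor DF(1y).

1 1 9621/10000
2 2 9423/10000
3 3 579/625
4 4 9059/10000
5 5 9019/10000
6 6 429/500
7 7 823/1000
8 8 7903/10000
DF(1y) = 9621/10000 ≈ 0.962100

step 1 [1y] bond c/1=7/400: DF=(3915747/4000000 − 7/400·(0))/(1+7/400) = 9621/10000 ≈ 0.962100
step 2 [2y] zero: DF = P = 9423/10000 ≈ 0.942300
step 3 [3y] zero: DF = P = 579/625 ≈ 0.926400
step 4 [4y] swap r/1=941/37367: DF=(1 − 941/37367·(0.962100+0.942300+0.926400))/(1+941/37367) = 9059/10000 ≈ 0.905900
step 5 [5y] bond c/1=29/400: DF=(2476397/2000000 − 29/400·(0.962100+0.942300+0.926400+0.905900))/(1+29/400) = 9019/10000 ≈ 0.901900
step 6 [6y] zero: DF = P = 429/500 ≈ 0.858000
step 7 [7y] zero: DF = P = 823/1000 ≈ 0.823000
step 8 [8y] zero: DF = P = 7903/10000 ≈ 0.790300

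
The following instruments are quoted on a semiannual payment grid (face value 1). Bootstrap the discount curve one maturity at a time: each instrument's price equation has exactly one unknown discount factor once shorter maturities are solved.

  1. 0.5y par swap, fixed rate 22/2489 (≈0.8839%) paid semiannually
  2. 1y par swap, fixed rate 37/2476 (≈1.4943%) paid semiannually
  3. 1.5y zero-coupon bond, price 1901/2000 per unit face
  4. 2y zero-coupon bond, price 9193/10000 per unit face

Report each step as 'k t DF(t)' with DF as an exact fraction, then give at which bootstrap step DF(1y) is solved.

1 1/2 2489/2500
2 1 2463/2500
3 3/2 1901/2000
4 2 9193/10000
DF(1y) is solved at step 2

step 1 [0.5y] swap r/2=11/2489: DF=(1 − 11/2489·(0))/(1+11/2489) = 2489/2500 ≈ 0.995600
step 2 [1y] swap r/2=37/4952: DF=(1 − 37/4952·(0.995600))/(1+37/4952) = 2463/2500 ≈ 0.985200
step 3 [1.5y] zero: DF = P = 1901/2000 ≈ 0.950500
step 4 [2y] zero: DF = P = 9193/10000 ≈ 0.919300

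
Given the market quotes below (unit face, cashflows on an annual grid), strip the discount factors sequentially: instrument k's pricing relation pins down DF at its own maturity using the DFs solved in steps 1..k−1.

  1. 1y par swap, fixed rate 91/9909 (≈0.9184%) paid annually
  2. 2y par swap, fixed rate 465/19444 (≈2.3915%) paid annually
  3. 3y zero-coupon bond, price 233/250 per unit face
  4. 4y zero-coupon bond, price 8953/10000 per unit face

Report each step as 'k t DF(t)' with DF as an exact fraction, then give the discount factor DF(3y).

step 1 [1y] swap r/1=91/9909: DF=(1 − 91/9909·(0))/(1+91/9909) = 9909/10000 ≈ 0.990900
step 2 [2y] swap r/1=465/19444: DF=(1 − 465/19444·(0.990900))/(1+465/19444) = 1907/2000 ≈ 0.953500
step 3 [3y] zero: DF = P = 233/250 ≈ 0.932000
step 4 [4y] zero: DF = P = 8953/10000 ≈ 0.895300

1 1 9909/10000
2 2 1907/2000
3 3 233/250
4 4 8953/10000
DF(3y) = 233/250 ≈ 0.932000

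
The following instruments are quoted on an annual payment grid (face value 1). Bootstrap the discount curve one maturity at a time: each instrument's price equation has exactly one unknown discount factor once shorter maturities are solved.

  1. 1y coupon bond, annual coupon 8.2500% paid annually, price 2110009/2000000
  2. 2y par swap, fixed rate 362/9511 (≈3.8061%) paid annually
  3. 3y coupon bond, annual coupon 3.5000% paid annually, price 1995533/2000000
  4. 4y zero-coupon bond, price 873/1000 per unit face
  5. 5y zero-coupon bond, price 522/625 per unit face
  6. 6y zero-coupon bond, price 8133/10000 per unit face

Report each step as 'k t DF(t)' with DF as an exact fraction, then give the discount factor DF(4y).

step 1 [1y] bond c/1=33/400: DF=(2110009/2000000 − 33/400·(0))/(1+33/400) = 4873/5000 ≈ 0.974600
step 2 [2y] swap r/1=362/9511: DF=(1 − 362/9511·(0.974600))/(1+362/9511) = 2319/2500 ≈ 0.927600
step 3 [3y] bond c/1=7/200: DF=(1995533/2000000 − 7/200·(0.974600+0.927600))/(1+7/200) = 8997/10000 ≈ 0.899700
step 4 [4y] zero: DF = P = 873/1000 ≈ 0.873000
step 5 [5y] zero: DF = P = 522/625 ≈ 0.835200
step 6 [6y] zero: DF = P = 8133/10000 ≈ 0.813300

1 1 4873/5000
2 2 2319/2500
3 3 8997/10000
4 4 873/1000
5 5 522/625
6 6 8133/10000
DF(4y) = 873/1000 ≈ 0.873000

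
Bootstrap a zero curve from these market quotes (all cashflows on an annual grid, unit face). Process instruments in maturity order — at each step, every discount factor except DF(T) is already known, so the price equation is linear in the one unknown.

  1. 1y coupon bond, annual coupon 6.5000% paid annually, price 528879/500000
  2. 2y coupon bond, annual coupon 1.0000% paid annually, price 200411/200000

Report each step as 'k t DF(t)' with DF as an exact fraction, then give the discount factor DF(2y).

step 1 [1y] bond c/1=13/200: DF=(528879/500000 − 13/200·(0))/(1+13/200) = 2483/2500 ≈ 0.993200
step 2 [2y] bond c/1=1/100: DF=(200411/200000 − 1/100·(0.993200))/(1+1/100) = 9823/10000 ≈ 0.982300

1 1 2483/2500
2 2 9823/10000
DF(2y) = 9823/10000 ≈ 0.982300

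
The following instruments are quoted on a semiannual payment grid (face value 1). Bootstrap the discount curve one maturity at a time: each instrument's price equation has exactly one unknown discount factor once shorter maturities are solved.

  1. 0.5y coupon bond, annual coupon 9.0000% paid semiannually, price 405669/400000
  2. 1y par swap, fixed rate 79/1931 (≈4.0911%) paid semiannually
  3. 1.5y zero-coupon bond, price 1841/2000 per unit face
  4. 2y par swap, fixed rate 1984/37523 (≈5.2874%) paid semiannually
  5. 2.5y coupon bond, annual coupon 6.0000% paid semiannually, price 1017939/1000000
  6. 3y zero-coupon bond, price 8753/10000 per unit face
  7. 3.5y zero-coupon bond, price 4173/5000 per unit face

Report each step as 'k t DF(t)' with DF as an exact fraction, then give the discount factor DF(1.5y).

1 1/2 1941/2000
2 1 1921/2000
3 3/2 1841/2000
4 2 563/625
5 5/2 879/1000
6 3 8753/10000
7 7/2 4173/5000
DF(1.5y) = 1841/2000 ≈ 0.920500

step 1 [0.5y] bond c/2=9/200: DF=(405669/400000 − 9/200·(0))/(1+9/200) = 1941/2000 ≈ 0.970500
step 2 [1y] swap r/2=79/3862: DF=(1 − 79/3862·(0.970500))/(1+79/3862) = 1921/2000 ≈ 0.960500
step 3 [1.5y] zero: DF = P = 1841/2000 ≈ 0.920500
step 4 [2y] swap r/2=992/37523: DF=(1 − 992/37523·(0.970500+0.960500+0.920500))/(1+992/37523) = 563/625 ≈ 0.900800
step 5 [2.5y] bond c/2=3/100: DF=(1017939/1000000 − 3/100·(0.970500+0.960500+0.920500+0.900800))/(1+3/100) = 879/1000 ≈ 0.879000
step 6 [3y] zero: DF = P = 8753/10000 ≈ 0.875300
step 7 [3.5y] zero: DF = P = 4173/5000 ≈ 0.834600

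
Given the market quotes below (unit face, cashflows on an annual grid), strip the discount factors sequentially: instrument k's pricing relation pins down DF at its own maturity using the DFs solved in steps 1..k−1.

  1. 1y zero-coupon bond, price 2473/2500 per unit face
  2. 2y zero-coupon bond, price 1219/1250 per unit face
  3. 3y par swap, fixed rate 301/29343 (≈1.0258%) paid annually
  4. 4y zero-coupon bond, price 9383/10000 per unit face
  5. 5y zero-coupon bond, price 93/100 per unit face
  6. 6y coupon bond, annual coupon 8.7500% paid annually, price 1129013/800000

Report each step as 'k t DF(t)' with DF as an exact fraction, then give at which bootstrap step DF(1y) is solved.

1 1 2473/2500
2 2 1219/1250
3 3 9699/10000
4 4 9383/10000
5 5 93/100
6 6 9113/10000
DF(1y) is solved at step 1

step 1 [1y] zero: DF = P = 2473/2500 ≈ 0.989200
step 2 [2y] zero: DF = P = 1219/1250 ≈ 0.975200
step 3 [3y] swap r/1=301/29343: DF=(1 − 301/29343·(0.989200+0.975200))/(1+301/29343) = 9699/10000 ≈ 0.969900
step 4 [4y] zero: DF = P = 9383/10000 ≈ 0.938300
step 5 [5y] zero: DF = P = 93/100 ≈ 0.930000
step 6 [6y] bond c/1=7/80: DF=(1129013/800000 − 7/80·(0.989200+0.975200+0.969900+0.938300+0.930000))/(1+7/80) = 9113/10000 ≈ 0.911300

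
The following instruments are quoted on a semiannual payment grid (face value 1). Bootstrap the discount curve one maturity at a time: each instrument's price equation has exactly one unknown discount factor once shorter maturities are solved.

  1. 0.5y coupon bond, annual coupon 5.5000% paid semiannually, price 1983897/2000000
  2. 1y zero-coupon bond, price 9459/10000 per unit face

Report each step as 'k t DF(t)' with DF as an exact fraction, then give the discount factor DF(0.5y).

1 1/2 4827/5000
2 1 9459/10000
DF(0.5y) = 4827/5000 ≈ 0.965400

step 1 [0.5y] bond c/2=11/400: DF=(1983897/2000000 − 11/400·(0))/(1+11/400) = 4827/5000 ≈ 0.965400
step 2 [1y] zero: DF = P = 9459/10000 ≈ 0.945900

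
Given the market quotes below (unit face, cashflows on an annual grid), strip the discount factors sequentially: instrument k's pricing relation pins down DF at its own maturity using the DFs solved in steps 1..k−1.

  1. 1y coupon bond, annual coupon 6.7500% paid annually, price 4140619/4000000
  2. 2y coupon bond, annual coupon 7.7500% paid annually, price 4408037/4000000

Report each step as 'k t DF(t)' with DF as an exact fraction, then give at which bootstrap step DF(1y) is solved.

step 1 [1y] bond c/1=27/400: DF=(4140619/4000000 − 27/400·(0))/(1+27/400) = 9697/10000 ≈ 0.969700
step 2 [2y] bond c/1=31/400: DF=(4408037/4000000 − 31/400·(0.969700))/(1+31/400) = 953/1000 ≈ 0.953000

1 1 9697/10000
2 2 953/1000
DF(1y) is solved at step 1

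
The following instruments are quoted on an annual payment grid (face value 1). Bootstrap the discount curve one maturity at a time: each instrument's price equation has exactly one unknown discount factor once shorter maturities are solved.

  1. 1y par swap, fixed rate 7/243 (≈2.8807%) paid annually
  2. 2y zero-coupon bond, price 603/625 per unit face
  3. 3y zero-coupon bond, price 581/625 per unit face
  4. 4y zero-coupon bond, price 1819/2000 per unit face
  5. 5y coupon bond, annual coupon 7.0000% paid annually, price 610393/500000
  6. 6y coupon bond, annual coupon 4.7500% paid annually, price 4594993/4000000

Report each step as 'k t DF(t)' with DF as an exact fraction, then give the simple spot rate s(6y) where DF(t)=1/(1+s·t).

step 1 [1y] swap r/1=7/243: DF=(1 − 7/243·(0))/(1+7/243) = 243/250 ≈ 0.972000
step 2 [2y] zero: DF = P = 603/625 ≈ 0.964800
step 3 [3y] zero: DF = P = 581/625 ≈ 0.929600
step 4 [4y] zero: DF = P = 1819/2000 ≈ 0.909500
step 5 [5y] bond c/1=7/100: DF=(610393/500000 − 7/100·(0.972000+0.964800+0.929600+0.909500))/(1+7/100) = 8939/10000 ≈ 0.893900
step 6 [6y] bond c/1=19/400: DF=(4594993/4000000 − 19/400·(0.972000+0.964800+0.929600+0.909500+0.893900))/(1+19/400) = 8849/10000 ≈ 0.884900

1 1 243/250
2 2 603/625
3 3 581/625
4 4 1819/2000
5 5 8939/10000
6 6 8849/10000
s(6y) = (1/(8849/10000) − 1)/(6) = 1151/53094 ≈ 2.1679%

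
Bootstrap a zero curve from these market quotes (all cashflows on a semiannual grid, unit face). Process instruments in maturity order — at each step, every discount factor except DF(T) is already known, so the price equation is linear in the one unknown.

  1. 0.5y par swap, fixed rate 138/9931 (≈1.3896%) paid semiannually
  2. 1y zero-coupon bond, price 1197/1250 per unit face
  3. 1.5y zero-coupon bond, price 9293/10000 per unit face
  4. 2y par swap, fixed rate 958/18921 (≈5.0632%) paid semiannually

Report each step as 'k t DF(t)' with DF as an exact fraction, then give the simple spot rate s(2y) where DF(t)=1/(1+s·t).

step 1 [0.5y] swap r/2=69/9931: DF=(1 − 69/9931·(0))/(1+69/9931) = 9931/10000 ≈ 0.993100
step 2 [1y] zero: DF = P = 1197/1250 ≈ 0.957600
step 3 [1.5y] zero: DF = P = 9293/10000 ≈ 0.929300
step 4 [2y] swap r/2=479/18921: DF=(1 − 479/18921·(0.993100+0.957600+0.929300))/(1+479/18921) = 4521/5000 ≈ 0.904200

1 1/2 9931/10000
2 1 1197/1250
3 3/2 9293/10000
4 2 4521/5000
s(2y) = (1/(4521/5000) − 1)/(2) = 479/9042 ≈ 5.2975%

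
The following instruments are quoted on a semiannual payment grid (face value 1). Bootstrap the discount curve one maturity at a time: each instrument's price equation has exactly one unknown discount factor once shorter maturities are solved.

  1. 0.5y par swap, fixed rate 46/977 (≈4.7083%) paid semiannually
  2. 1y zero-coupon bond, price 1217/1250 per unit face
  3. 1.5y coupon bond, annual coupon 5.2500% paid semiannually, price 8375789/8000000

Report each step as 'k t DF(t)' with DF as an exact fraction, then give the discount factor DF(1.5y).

1 1/2 977/1000
2 1 1217/1250
3 3/2 9703/10000
DF(1.5y) = 9703/10000 ≈ 0.970300

step 1 [0.5y] swap r/2=23/977: DF=(1 − 23/977·(0))/(1+23/977) = 977/1000 ≈ 0.977000
step 2 [1y] zero: DF = P = 1217/1250 ≈ 0.973600
step 3 [1.5y] bond c/2=21/800: DF=(8375789/8000000 − 21/800·(0.977000+0.973600))/(1+21/800) = 9703/10000 ≈ 0.970300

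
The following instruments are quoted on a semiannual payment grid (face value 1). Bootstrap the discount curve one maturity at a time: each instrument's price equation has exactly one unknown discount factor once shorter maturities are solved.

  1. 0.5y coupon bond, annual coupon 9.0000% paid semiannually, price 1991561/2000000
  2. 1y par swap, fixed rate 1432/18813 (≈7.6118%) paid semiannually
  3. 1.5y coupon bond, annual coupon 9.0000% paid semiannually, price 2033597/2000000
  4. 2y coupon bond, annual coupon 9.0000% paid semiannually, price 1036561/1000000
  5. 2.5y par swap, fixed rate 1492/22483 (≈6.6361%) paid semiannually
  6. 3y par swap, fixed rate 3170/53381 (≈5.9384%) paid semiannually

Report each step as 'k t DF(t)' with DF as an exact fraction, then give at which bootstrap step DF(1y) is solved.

step 1 [0.5y] bond c/2=9/200: DF=(1991561/2000000 − 9/200·(0))/(1+9/200) = 9529/10000 ≈ 0.952900
step 2 [1y] swap r/2=716/18813: DF=(1 − 716/18813·(0.952900))/(1+716/18813) = 2321/2500 ≈ 0.928400
step 3 [1.5y] bond c/2=9/200: DF=(2033597/2000000 − 9/200·(0.952900+0.928400))/(1+9/200) = 223/250 ≈ 0.892000
step 4 [2y] bond c/2=9/200: DF=(1036561/1000000 − 9/200·(0.952900+0.928400+0.892000))/(1+9/200) = 349/400 ≈ 0.872500
step 5 [2.5y] swap r/2=746/22483: DF=(1 − 746/22483·(0.952900+0.928400+0.892000+0.872500))/(1+746/22483) = 2127/2500 ≈ 0.850800
step 6 [3y] swap r/2=1585/53381: DF=(1 − 1585/53381·(0.952900+0.928400+0.892000+0.872500+0.850800))/(1+1585/53381) = 1683/2000 ≈ 0.841500

1 1/2 9529/10000
2 1 2321/2500
3 3/2 223/250
4 2 349/400
5 5/2 2127/2500
6 3 1683/2000
DF(1y) is solved at step 2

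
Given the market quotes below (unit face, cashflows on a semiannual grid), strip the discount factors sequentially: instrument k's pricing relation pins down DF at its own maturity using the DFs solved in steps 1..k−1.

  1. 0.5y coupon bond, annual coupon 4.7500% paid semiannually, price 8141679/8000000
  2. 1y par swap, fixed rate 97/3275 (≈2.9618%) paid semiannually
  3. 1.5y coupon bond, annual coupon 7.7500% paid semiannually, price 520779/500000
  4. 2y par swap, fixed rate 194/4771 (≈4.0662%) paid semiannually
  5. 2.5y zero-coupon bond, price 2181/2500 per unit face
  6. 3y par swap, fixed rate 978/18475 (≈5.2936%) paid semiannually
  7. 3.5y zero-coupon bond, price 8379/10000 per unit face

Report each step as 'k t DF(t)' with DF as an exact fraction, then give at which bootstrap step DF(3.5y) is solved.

1 1/2 9941/10000
2 1 9709/10000
3 3/2 4647/5000
4 2 1153/1250
5 5/2 2181/2500
6 3 8533/10000
7 7/2 8379/10000
DF(3.5y) is solved at step 7

step 1 [0.5y] bond c/2=19/800: DF=(8141679/8000000 − 19/800·(0))/(1+19/800) = 9941/10000 ≈ 0.994100
step 2 [1y] swap r/2=97/6550: DF=(1 − 97/6550·(0.994100))/(1+97/6550) = 9709/10000 ≈ 0.970900
step 3 [1.5y] bond c/2=31/800: DF=(520779/500000 − 31/800·(0.994100+0.970900))/(1+31/800) = 4647/5000 ≈ 0.929400
step 4 [2y] swap r/2=97/4771: DF=(1 − 97/4771·(0.994100+0.970900+0.929400))/(1+97/4771) = 1153/1250 ≈ 0.922400
step 5 [2.5y] zero: DF = P = 2181/2500 ≈ 0.872400
step 6 [3y] swap r/2=489/18475: DF=(1 − 489/18475·(0.994100+0.970900+0.929400+0.922400+0.872400))/(1+489/18475) = 8533/10000 ≈ 0.853300
step 7 [3.5y] zero: DF = P = 8379/10000 ≈ 0.837900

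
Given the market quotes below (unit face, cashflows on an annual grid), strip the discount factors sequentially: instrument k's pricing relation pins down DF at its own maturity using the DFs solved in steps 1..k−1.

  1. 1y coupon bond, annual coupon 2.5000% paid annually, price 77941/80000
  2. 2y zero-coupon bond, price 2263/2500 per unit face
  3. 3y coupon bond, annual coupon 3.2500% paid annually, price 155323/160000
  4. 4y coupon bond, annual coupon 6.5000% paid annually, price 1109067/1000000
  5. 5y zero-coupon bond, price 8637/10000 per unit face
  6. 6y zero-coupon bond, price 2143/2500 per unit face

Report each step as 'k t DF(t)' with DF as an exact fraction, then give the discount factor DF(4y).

step 1 [1y] bond c/1=1/40: DF=(77941/80000 − 1/40·(0))/(1+1/40) = 1901/2000 ≈ 0.950500
step 2 [2y] zero: DF = P = 2263/2500 ≈ 0.905200
step 3 [3y] bond c/1=13/400: DF=(155323/160000 − 13/400·(0.950500+0.905200))/(1+13/400) = 4409/5000 ≈ 0.881800
step 4 [4y] bond c/1=13/200: DF=(1109067/1000000 − 13/200·(0.950500+0.905200+0.881800))/(1+13/200) = 8743/10000 ≈ 0.874300
step 5 [5y] zero: DF = P = 8637/10000 ≈ 0.863700
step 6 [6y] zero: DF = P = 2143/2500 ≈ 0.857200

1 1 1901/2000
2 2 2263/2500
3 3 4409/5000
4 4 8743/10000
5 5 8637/10000
6 6 2143/2500
DF(4y) = 8743/10000 ≈ 0.874300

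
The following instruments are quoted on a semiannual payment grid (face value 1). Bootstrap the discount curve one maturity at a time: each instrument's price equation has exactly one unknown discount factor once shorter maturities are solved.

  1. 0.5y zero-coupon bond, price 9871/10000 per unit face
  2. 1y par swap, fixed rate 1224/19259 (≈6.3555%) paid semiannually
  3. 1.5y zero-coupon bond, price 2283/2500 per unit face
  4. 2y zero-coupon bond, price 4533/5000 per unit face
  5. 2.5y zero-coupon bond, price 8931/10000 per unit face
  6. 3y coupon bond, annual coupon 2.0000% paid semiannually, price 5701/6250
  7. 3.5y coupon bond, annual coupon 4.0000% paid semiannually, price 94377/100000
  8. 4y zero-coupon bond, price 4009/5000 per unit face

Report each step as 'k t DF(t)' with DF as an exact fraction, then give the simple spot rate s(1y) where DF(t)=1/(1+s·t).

1 1/2 9871/10000
2 1 2347/2500
3 3/2 2283/2500
4 2 4533/5000
5 5/2 8931/10000
6 3 2143/2500
7 7/2 327/400
8 4 4009/5000
s(1y) = (1/(2347/2500) − 1)/(1) = 153/2347 ≈ 6.5190%

step 1 [0.5y] zero: DF = P = 9871/10000 ≈ 0.987100
step 2 [1y] swap r/2=612/19259: DF=(1 − 612/19259·(0.987100))/(1+612/19259) = 2347/2500 ≈ 0.938800
step 3 [1.5y] zero: DF = P = 2283/2500 ≈ 0.913200
step 4 [2y] zero: DF = P = 4533/5000 ≈ 0.906600
step 5 [2.5y] zero: DF = P = 8931/10000 ≈ 0.893100
step 6 [3y] bond c/2=1/100: DF=(5701/6250 − 1/100·(0.987100+0.938800+0.913200+0.906600+0.893100))/(1+1/100) = 2143/2500 ≈ 0.857200
step 7 [3.5y] bond c/2=1/50: DF=(94377/100000 − 1/50·(0.987100+0.938800+0.913200+0.906600+0.893100+0.857200))/(1+1/50) = 327/400 ≈ 0.817500
step 8 [4y] zero: DF = P = 4009/5000 ≈ 0.801800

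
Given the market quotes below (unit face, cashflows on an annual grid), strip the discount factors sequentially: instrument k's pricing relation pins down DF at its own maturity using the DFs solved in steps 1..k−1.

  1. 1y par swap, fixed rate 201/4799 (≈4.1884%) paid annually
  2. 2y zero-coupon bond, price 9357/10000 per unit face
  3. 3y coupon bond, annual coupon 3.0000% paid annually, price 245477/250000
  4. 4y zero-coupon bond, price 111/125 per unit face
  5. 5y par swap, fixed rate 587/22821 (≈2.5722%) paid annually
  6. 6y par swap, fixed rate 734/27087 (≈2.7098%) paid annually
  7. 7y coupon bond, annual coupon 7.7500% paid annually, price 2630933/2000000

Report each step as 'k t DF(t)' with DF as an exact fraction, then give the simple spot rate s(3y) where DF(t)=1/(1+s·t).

step 1 [1y] swap r/1=201/4799: DF=(1 − 201/4799·(0))/(1+201/4799) = 4799/5000 ≈ 0.959800
step 2 [2y] zero: DF = P = 9357/10000 ≈ 0.935700
step 3 [3y] bond c/1=3/100: DF=(245477/250000 − 3/100·(0.959800+0.935700))/(1+3/100) = 8981/10000 ≈ 0.898100
step 4 [4y] zero: DF = P = 111/125 ≈ 0.888000
step 5 [5y] swap r/1=587/22821: DF=(1 − 587/22821·(0.959800+0.935700+0.898100+0.888000))/(1+587/22821) = 4413/5000 ≈ 0.882600
step 6 [6y] swap r/1=734/27087: DF=(1 − 734/27087·(0.959800+0.935700+0.898100+0.888000+0.882600))/(1+734/27087) = 2133/2500 ≈ 0.853200
step 7 [7y] bond c/1=31/400: DF=(2630933/2000000 − 31/400·(0.959800+0.935700+0.898100+0.888000+0.882600+0.853200))/(1+31/400) = 1039/1250 ≈ 0.831200

1 1 4799/5000
2 2 9357/10000
3 3 8981/10000
4 4 111/125
5 5 4413/5000
6 6 2133/2500
7 7 1039/1250
s(3y) = (1/(8981/10000) − 1)/(3) = 1019/26943 ≈ 3.7821%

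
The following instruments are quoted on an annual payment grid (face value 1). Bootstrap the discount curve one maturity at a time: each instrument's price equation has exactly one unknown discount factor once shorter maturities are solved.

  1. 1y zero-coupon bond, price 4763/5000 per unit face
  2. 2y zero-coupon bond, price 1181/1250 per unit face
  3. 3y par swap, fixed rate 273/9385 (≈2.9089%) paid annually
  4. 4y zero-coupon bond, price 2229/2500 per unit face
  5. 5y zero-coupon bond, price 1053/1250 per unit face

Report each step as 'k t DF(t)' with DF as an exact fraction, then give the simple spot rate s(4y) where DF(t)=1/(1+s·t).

step 1 [1y] zero: DF = P = 4763/5000 ≈ 0.952600
step 2 [2y] zero: DF = P = 1181/1250 ≈ 0.944800
step 3 [3y] swap r/1=273/9385: DF=(1 − 273/9385·(0.952600+0.944800))/(1+273/9385) = 9181/10000 ≈ 0.918100
step 4 [4y] zero: DF = P = 2229/2500 ≈ 0.891600
step 5 [5y] zero: DF = P = 1053/1250 ≈ 0.842400

1 1 4763/5000
2 2 1181/1250
3 3 9181/10000
4 4 2229/2500
5 5 1053/1250
s(4y) = (1/(2229/2500) − 1)/(4) = 271/8916 ≈ 3.0395%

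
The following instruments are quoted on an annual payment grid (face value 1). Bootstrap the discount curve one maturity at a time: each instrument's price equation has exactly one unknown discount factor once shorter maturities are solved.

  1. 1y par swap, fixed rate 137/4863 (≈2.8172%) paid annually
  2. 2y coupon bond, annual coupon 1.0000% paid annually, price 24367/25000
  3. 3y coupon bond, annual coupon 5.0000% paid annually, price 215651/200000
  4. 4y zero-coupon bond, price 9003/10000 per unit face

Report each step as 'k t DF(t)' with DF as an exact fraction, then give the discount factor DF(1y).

step 1 [1y] swap r/1=137/4863: DF=(1 − 137/4863·(0))/(1+137/4863) = 4863/5000 ≈ 0.972600
step 2 [2y] bond c/1=1/100: DF=(24367/25000 − 1/100·(0.972600))/(1+1/100) = 4777/5000 ≈ 0.955400
step 3 [3y] bond c/1=1/20: DF=(215651/200000 − 1/20·(0.972600+0.955400))/(1+1/20) = 9351/10000 ≈ 0.935100
step 4 [4y] zero: DF = P = 9003/10000 ≈ 0.900300

1 1 4863/5000
2 2 4777/5000
3 3 9351/10000
4 4 9003/10000
DF(1y) = 4863/5000 ≈ 0.972600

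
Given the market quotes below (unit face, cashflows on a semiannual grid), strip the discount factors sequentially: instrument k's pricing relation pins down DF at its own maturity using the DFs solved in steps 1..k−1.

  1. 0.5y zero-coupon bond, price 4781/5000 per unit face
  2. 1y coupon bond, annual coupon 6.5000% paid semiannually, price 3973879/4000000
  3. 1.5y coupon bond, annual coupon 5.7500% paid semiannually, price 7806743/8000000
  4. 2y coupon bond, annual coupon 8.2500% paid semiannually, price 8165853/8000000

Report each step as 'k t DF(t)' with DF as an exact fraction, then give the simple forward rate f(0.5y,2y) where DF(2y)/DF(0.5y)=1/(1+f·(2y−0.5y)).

1 1/2 4781/5000
2 1 9321/10000
3 3/2 4479/5000
4 2 87/100
f(0.5y,2y) = ((4781/5000)/(87/100) − 1)/(3/2) = 431/6525 ≈ 6.6054%

step 1 [0.5y] zero: DF = P = 4781/5000 ≈ 0.956200
step 2 [1y] bond c/2=13/400: DF=(3973879/4000000 − 13/400·(0.956200))/(1+13/400) = 9321/10000 ≈ 0.932100
step 3 [1.5y] bond c/2=23/800: DF=(7806743/8000000 − 23/800·(0.956200+0.932100))/(1+23/800) = 4479/5000 ≈ 0.895800
step 4 [2y] bond c/2=33/800: DF=(8165853/8000000 − 33/800·(0.956200+0.932100+0.895800))/(1+33/800) = 87/100 ≈ 0.870000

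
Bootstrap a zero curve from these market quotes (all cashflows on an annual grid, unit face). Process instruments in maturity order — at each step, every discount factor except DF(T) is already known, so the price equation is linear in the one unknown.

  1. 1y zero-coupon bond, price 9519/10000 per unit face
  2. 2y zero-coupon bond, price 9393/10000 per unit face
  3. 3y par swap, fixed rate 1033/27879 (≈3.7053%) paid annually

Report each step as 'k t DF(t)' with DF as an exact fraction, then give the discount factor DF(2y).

1 1 9519/10000
2 2 9393/10000
3 3 8967/10000
DF(2y) = 9393/10000 ≈ 0.939300

step 1 [1y] zero: DF = P = 9519/10000 ≈ 0.951900
step 2 [2y] zero: DF = P = 9393/10000 ≈ 0.939300
step 3 [3y] swap r/1=1033/27879: DF=(1 − 1033/27879·(0.951900+0.939300))/(1+1033/27879) = 8967/10000 ≈ 0.896700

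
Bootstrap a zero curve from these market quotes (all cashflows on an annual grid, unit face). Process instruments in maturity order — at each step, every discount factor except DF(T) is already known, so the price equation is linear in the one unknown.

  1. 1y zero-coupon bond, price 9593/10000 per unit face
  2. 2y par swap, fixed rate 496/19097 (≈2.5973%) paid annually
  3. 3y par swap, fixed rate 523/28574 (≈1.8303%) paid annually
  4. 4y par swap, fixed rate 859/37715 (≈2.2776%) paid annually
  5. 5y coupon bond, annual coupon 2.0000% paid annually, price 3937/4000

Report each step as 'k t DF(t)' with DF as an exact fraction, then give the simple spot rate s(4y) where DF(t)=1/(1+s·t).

1 1 9593/10000
2 2 594/625
3 3 9477/10000
4 4 9141/10000
5 5 891/1000
s(4y) = (1/(9141/10000) − 1)/(4) = 859/36564 ≈ 2.3493%

step 1 [1y] zero: DF = P = 9593/10000 ≈ 0.959300
step 2 [2y] swap r/1=496/19097: DF=(1 − 496/19097·(0.959300))/(1+496/19097) = 594/625 ≈ 0.950400
step 3 [3y] swap r/1=523/28574: DF=(1 − 523/28574·(0.959300+0.950400))/(1+523/28574) = 9477/10000 ≈ 0.947700
step 4 [4y] swap r/1=859/37715: DF=(1 − 859/37715·(0.959300+0.950400+0.947700))/(1+859/37715) = 9141/10000 ≈ 0.914100
step 5 [5y] bond c/1=1/50: DF=(3937/4000 − 1/50·(0.959300+0.950400+0.947700+0.914100))/(1+1/50) = 891/1000 ≈ 0.891000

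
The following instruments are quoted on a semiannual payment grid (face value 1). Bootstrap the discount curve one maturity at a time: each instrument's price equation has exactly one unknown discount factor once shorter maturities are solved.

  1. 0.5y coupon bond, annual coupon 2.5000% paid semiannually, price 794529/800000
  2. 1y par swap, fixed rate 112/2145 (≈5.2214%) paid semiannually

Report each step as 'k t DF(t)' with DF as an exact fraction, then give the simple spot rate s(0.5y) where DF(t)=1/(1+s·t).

step 1 [0.5y] bond c/2=1/80: DF=(794529/800000 − 1/80·(0))/(1+1/80) = 9809/10000 ≈ 0.980900
step 2 [1y] swap r/2=56/2145: DF=(1 − 56/2145·(0.980900))/(1+56/2145) = 1187/1250 ≈ 0.949600

1 1/2 9809/10000
2 1 1187/1250
s(0.5y) = (1/(9809/10000) − 1)/(1/2) = 382/9809 ≈ 3.8944%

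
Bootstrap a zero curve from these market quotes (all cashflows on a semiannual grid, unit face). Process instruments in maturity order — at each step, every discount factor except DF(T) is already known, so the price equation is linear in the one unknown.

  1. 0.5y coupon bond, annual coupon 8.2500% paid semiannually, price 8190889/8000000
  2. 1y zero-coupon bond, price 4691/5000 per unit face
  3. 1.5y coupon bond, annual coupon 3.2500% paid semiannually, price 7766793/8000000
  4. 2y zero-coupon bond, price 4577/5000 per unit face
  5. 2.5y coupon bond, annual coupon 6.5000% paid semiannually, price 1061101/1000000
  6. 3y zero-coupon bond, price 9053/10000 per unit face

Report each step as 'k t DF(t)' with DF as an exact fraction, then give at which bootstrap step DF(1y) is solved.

1 1/2 9833/10000
2 1 4691/5000
3 3/2 4623/5000
4 2 4577/5000
5 5/2 9093/10000
6 3 9053/10000
DF(1y) is solved at step 2

step 1 [0.5y] bond c/2=33/800: DF=(8190889/8000000 − 33/800·(0))/(1+33/800) = 9833/10000 ≈ 0.983300
step 2 [1y] zero: DF = P = 4691/5000 ≈ 0.938200
step 3 [1.5y] bond c/2=13/800: DF=(7766793/8000000 − 13/800·(0.983300+0.938200))/(1+13/800) = 4623/5000 ≈ 0.924600
step 4 [2y] zero: DF = P = 4577/5000 ≈ 0.915400
step 5 [2.5y] bond c/2=13/400: DF=(1061101/1000000 − 13/400·(0.983300+0.938200+0.924600+0.915400))/(1+13/400) = 9093/10000 ≈ 0.909300
step 6 [3y] zero: DF = P = 9053/10000 ≈ 0.905300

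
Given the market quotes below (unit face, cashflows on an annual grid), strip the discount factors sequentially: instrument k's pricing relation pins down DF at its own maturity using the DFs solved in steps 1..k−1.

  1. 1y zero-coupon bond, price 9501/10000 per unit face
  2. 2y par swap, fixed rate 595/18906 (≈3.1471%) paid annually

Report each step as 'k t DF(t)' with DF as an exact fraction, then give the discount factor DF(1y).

step 1 [1y] zero: DF = P = 9501/10000 ≈ 0.950100
step 2 [2y] swap r/1=595/18906: DF=(1 − 595/18906·(0.950100))/(1+595/18906) = 1881/2000 ≈ 0.940500

1 1 9501/10000
2 2 1881/2000
DF(1y) = 9501/10000 ≈ 0.950100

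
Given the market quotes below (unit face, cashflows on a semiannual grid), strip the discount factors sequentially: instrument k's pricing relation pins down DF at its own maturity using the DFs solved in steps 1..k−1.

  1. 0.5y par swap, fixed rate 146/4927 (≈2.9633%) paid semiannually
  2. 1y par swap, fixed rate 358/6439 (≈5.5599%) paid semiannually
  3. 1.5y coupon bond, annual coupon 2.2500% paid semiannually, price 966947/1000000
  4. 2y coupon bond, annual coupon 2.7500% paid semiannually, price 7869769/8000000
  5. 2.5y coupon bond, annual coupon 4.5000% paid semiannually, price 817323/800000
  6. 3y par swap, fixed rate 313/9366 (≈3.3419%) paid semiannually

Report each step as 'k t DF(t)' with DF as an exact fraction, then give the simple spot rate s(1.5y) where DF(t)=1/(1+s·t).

1 1/2 4927/5000
2 1 9463/10000
3 3/2 9347/10000
4 2 1863/2000
5 5/2 2289/2500
6 3 9061/10000
s(1.5y) = (1/(9347/10000) − 1)/(3/2) = 1306/28041 ≈ 4.6575%

step 1 [0.5y] swap r/2=73/4927: DF=(1 − 73/4927·(0))/(1+73/4927) = 4927/5000 ≈ 0.985400
step 2 [1y] swap r/2=179/6439: DF=(1 − 179/6439·(0.985400))/(1+179/6439) = 9463/10000 ≈ 0.946300
step 3 [1.5y] bond c/2=9/800: DF=(966947/1000000 − 9/800·(0.985400+0.946300))/(1+9/800) = 9347/10000 ≈ 0.934700
step 4 [2y] bond c/2=11/800: DF=(7869769/8000000 − 11/800·(0.985400+0.946300+0.934700))/(1+11/800) = 1863/2000 ≈ 0.931500
step 5 [2.5y] bond c/2=9/400: DF=(817323/800000 − 9/400·(0.985400+0.946300+0.934700+0.931500))/(1+9/400) = 2289/2500 ≈ 0.915600
step 6 [3y] swap r/2=313/18732: DF=(1 − 313/18732·(0.985400+0.946300+0.934700+0.931500+0.915600))/(1+313/18732) = 9061/10000 ≈ 0.906100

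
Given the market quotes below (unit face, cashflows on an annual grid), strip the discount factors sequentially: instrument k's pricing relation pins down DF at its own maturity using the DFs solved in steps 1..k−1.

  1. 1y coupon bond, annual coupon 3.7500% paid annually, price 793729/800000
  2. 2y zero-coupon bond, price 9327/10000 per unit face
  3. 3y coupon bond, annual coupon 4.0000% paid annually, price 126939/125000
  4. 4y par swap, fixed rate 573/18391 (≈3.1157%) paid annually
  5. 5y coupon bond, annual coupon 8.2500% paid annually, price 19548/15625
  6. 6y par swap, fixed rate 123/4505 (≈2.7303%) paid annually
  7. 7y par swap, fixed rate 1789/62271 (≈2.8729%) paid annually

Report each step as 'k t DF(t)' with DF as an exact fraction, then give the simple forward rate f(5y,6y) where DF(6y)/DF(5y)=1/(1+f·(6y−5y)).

step 1 [1y] bond c/1=3/80: DF=(793729/800000 − 3/80·(0))/(1+3/80) = 9563/10000 ≈ 0.956300
step 2 [2y] zero: DF = P = 9327/10000 ≈ 0.932700
step 3 [3y] bond c/1=1/25: DF=(126939/125000 − 1/25·(0.956300+0.932700))/(1+1/25) = 4519/5000 ≈ 0.903800
step 4 [4y] swap r/1=573/18391: DF=(1 − 573/18391·(0.956300+0.932700+0.903800))/(1+573/18391) = 4427/5000 ≈ 0.885400
step 5 [5y] bond c/1=33/400: DF=(19548/15625 − 33/400·(0.956300+0.932700+0.903800+0.885400))/(1+33/400) = 4377/5000 ≈ 0.875400
step 6 [6y] swap r/1=123/4505: DF=(1 − 123/4505·(0.956300+0.932700+0.903800+0.885400+0.875400))/(1+123/4505) = 2131/2500 ≈ 0.852400
step 7 [7y] swap r/1=1789/62271: DF=(1 − 1789/62271·(0.956300+0.932700+0.903800+0.885400+0.875400+0.852400))/(1+1789/62271) = 8211/10000 ≈ 0.821100

1 1 9563/10000
2 2 9327/10000
3 3 4519/5000
4 4 4427/5000
5 5 4377/5000
6 6 2131/2500
7 7 8211/10000
f(5y,6y) = ((4377/5000)/(2131/2500) − 1)/(1) = 115/4262 ≈ 2.6983%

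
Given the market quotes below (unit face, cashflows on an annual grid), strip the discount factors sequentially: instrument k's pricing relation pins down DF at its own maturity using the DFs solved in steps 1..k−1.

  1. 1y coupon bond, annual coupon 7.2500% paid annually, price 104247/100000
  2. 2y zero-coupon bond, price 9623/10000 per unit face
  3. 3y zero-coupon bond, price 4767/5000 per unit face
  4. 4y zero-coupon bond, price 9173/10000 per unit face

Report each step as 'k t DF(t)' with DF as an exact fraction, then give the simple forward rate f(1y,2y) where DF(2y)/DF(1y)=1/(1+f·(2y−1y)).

1 1 243/250
2 2 9623/10000
3 3 4767/5000
4 4 9173/10000
f(1y,2y) = ((243/250)/(9623/10000) − 1)/(1) = 97/9623 ≈ 1.0080%

step 1 [1y] bond c/1=29/400: DF=(104247/100000 − 29/400·(0))/(1+29/400) = 243/250 ≈ 0.972000
step 2 [2y] zero: DF = P = 9623/10000 ≈ 0.962300
step 3 [3y] zero: DF = P = 4767/5000 ≈ 0.953400
step 4 [4y] zero: DF = P = 9173/10000 ≈ 0.917300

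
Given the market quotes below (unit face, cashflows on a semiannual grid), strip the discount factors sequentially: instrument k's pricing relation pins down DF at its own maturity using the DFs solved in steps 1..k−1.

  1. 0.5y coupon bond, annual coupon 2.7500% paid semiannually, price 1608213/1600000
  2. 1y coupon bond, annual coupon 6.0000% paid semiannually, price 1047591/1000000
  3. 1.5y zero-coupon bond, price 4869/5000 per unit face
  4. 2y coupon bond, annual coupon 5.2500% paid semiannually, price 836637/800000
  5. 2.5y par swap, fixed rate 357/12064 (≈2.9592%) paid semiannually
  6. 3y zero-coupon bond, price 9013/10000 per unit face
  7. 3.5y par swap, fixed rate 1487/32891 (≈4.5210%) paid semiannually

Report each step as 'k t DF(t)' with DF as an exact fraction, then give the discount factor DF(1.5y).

1 1/2 1983/2000
2 1 4941/5000
3 3/2 4869/5000
4 2 1887/2000
5 5/2 4643/5000
6 3 9013/10000
7 7/2 8513/10000
DF(1.5y) = 4869/5000 ≈ 0.973800

step 1 [0.5y] bond c/2=11/800: DF=(1608213/1600000 − 11/800·(0))/(1+11/800) = 1983/2000 ≈ 0.991500
step 2 [1y] bond c/2=3/100: DF=(1047591/1000000 − 3/100·(0.991500))/(1+3/100) = 4941/5000 ≈ 0.988200
step 3 [1.5y] zero: DF = P = 4869/5000 ≈ 0.973800
step 4 [2y] bond c/2=21/800: DF=(836637/800000 − 21/800·(0.991500+0.988200+0.973800))/(1+21/800) = 1887/2000 ≈ 0.943500
step 5 [2.5y] swap r/2=357/24128: DF=(1 − 357/24128·(0.991500+0.988200+0.973800+0.943500))/(1+357/24128) = 4643/5000 ≈ 0.928600
step 6 [3y] zero: DF = P = 9013/10000 ≈ 0.901300
step 7 [3.5y] swap r/2=1487/65782: DF=(1 − 1487/65782·(0.991500+0.988200+0.973800+0.943500+0.928600+0.901300))/(1+1487/65782) = 8513/10000 ≈ 0.851300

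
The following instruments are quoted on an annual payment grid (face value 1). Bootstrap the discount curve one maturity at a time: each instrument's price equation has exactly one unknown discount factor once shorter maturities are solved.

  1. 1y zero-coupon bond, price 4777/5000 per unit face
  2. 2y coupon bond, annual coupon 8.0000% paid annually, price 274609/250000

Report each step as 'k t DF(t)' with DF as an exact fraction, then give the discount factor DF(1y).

1 1 4777/5000
2 2 9463/10000
DF(1y) = 4777/5000 ≈ 0.955400

step 1 [1y] zero: DF = P = 4777/5000 ≈ 0.955400
step 2 [2y] bond c/1=2/25: DF=(274609/250000 − 2/25·(0.955400))/(1+2/25) = 9463/10000 ≈ 0.946300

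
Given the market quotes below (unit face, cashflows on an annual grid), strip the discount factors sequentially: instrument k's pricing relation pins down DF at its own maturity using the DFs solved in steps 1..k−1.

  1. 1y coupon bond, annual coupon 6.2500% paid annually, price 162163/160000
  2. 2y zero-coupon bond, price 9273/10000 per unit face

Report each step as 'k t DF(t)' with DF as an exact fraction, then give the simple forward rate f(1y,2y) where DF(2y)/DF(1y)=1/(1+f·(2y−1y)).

1 1 9539/10000
2 2 9273/10000
f(1y,2y) = ((9539/10000)/(9273/10000) − 1)/(1) = 266/9273 ≈ 2.8685%

step 1 [1y] bond c/1=1/16: DF=(162163/160000 − 1/16·(0))/(1+1/16) = 9539/10000 ≈ 0.953900
step 2 [2y] zero: DF = P = 9273/10000 ≈ 0.927300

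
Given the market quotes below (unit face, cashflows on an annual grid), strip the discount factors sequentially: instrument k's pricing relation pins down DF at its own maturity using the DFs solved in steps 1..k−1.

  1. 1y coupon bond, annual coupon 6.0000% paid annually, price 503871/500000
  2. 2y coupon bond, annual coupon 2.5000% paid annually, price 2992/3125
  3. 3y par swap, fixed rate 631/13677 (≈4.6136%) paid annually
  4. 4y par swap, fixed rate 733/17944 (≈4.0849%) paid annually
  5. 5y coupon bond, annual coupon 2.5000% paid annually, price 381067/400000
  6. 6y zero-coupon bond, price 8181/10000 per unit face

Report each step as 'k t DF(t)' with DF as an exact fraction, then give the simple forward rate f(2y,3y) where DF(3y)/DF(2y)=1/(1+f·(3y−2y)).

1 1 9507/10000
2 2 9109/10000
3 3 4369/5000
4 4 4267/5000
5 5 8419/10000
6 6 8181/10000
f(2y,3y) = ((9109/10000)/(4369/5000) − 1)/(1) = 371/8738 ≈ 4.2458%

step 1 [1y] bond c/1=3/50: DF=(503871/500000 − 3/50·(0))/(1+3/50) = 9507/10000 ≈ 0.950700
step 2 [2y] bond c/1=1/40: DF=(2992/3125 − 1/40·(0.950700))/(1+1/40) = 9109/10000 ≈ 0.910900
step 3 [3y] swap r/1=631/13677: DF=(1 − 631/13677·(0.950700+0.910900))/(1+631/13677) = 4369/5000 ≈ 0.873800
step 4 [4y] swap r/1=733/17944: DF=(1 − 733/17944·(0.950700+0.910900+0.873800))/(1+733/17944) = 4267/5000 ≈ 0.853400
step 5 [5y] bond c/1=1/40: DF=(381067/400000 − 1/40·(0.950700+0.910900+0.873800+0.853400))/(1+1/40) = 8419/10000 ≈ 0.841900
step 6 [6y] zero: DF = P = 8181/10000 ≈ 0.818100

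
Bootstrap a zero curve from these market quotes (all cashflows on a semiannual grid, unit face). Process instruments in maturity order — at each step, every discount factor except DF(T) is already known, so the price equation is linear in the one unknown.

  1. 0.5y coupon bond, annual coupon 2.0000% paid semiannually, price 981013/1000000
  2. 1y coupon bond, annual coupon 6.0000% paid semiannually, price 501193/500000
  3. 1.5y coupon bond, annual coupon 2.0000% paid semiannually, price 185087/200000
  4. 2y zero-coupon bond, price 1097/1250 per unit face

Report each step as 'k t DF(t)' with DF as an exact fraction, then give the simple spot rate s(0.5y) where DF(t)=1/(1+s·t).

step 1 [0.5y] bond c/2=1/100: DF=(981013/1000000 − 1/100·(0))/(1+1/100) = 9713/10000 ≈ 0.971300
step 2 [1y] bond c/2=3/100: DF=(501193/500000 − 3/100·(0.971300))/(1+3/100) = 9449/10000 ≈ 0.944900
step 3 [1.5y] bond c/2=1/100: DF=(185087/200000 − 1/100·(0.971300+0.944900))/(1+1/100) = 8973/10000 ≈ 0.897300
step 4 [2y] zero: DF = P = 1097/1250 ≈ 0.877600

1 1/2 9713/10000
2 1 9449/10000
3 3/2 8973/10000
4 2 1097/1250
s(0.5y) = (1/(9713/10000) − 1)/(1/2) = 574/9713 ≈ 5.9096%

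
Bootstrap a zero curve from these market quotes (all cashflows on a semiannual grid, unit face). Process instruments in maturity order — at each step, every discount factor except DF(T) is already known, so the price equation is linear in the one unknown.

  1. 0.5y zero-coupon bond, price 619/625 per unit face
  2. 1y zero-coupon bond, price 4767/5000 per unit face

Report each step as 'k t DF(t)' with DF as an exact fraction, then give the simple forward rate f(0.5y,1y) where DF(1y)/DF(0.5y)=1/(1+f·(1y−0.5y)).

step 1 [0.5y] zero: DF = P = 619/625 ≈ 0.990400
step 2 [1y] zero: DF = P = 4767/5000 ≈ 0.953400

1 1/2 619/625
2 1 4767/5000
f(0.5y,1y) = ((619/625)/(4767/5000) − 1)/(1/2) = 370/4767 ≈ 7.7617%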